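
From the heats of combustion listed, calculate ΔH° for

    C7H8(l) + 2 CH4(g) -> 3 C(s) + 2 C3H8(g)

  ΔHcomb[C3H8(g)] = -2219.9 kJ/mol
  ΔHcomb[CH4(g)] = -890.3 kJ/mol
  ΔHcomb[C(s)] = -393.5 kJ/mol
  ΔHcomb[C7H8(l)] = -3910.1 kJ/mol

With combustion enthalpies, reactants minus products:
= [1·(-3910.1) + 2·(-890.3)] − [3·(-393.5) + 2·(-2219.9)]
= -70.4 kJ/mol

ΔH° = -70.4 kJ/mol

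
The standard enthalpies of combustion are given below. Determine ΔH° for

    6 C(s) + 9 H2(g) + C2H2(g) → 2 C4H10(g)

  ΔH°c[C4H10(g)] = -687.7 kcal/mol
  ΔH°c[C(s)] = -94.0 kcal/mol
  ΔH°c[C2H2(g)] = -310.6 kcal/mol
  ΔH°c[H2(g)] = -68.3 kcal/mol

With combustion enthalpies, reactants minus products:
= [6·(-94.0) + 9·(-68.3) + 1·(-310.6)] − [2·(-687.7)]
= -113.9 kcal/mol

ΔH° = -113.9 kcal/mol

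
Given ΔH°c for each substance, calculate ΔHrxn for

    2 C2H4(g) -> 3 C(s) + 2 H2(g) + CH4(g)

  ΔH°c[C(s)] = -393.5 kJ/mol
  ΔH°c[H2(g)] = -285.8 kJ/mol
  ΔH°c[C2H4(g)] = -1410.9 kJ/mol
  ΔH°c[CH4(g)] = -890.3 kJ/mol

ΔHrxn = -179.4 kJ/mol

With combustion enthalpies, reactants minus products:
= [2·(-1410.9)] − [3·(-393.5) + 2·(-285.8) + 1·(-890.3)]
= -179.4 kJ/mol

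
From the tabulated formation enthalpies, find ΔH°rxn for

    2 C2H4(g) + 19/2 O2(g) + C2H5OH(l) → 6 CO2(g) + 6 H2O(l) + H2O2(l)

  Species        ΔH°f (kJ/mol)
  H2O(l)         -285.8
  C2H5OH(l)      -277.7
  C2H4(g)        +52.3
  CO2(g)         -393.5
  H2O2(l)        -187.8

ΔH°rxn = -4090.5 kJ/mol

Products: 6·(-393.5) + 6·(-285.8) + 1·(-187.8) = -4263.6
Reactants: 2·(+52.3) + 19/2·(+0.0) + 1·(-277.7) = -173.1
ΔH°rxn = (-4263.6) − (-173.1) = -4090.5 kJ/mol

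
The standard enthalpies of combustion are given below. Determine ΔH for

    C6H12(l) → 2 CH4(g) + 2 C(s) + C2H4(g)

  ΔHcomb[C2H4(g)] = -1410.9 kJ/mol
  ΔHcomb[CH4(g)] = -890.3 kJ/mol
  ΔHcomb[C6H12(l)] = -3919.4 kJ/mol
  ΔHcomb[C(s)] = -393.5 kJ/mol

Using ΔH = Σ nΔHc°(reactants) − Σ nΔHc°(products):
= [1·(-3919.4)] − [2·(-890.3) + 2·(-393.5) + 1·(-1410.9)]
= 59.1 kJ/mol

ΔH = 59.1 kJ/mol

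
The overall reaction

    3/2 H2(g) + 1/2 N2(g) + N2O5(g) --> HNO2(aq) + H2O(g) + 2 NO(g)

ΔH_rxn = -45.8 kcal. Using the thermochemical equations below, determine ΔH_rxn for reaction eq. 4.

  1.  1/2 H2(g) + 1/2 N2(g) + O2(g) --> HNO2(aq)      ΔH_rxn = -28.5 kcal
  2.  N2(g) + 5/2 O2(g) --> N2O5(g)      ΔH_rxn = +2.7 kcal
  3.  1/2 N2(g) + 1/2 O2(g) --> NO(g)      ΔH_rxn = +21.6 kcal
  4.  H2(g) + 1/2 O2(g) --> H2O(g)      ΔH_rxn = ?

ΔH_rxn = -57.8 kcal

eq. 1 as written (HNO2(aq) already on the product side): -28.5 kcal
eq. 2 reversed (reverse to put N2O5(g) on the reactant side): -2.7 kcal
eq. 3 × 2 (×2 to match 2 NO(g) in the target): (2)·(+21.6) = +43.2 kcal
eq. 4 as written (H2O(g) already on the product side): contributes x
-45.8 = (-28.5) + (-2.7) + (+43.2) + x
x = (-45.8 − (+12.0)) / (1) = -57.8 kcal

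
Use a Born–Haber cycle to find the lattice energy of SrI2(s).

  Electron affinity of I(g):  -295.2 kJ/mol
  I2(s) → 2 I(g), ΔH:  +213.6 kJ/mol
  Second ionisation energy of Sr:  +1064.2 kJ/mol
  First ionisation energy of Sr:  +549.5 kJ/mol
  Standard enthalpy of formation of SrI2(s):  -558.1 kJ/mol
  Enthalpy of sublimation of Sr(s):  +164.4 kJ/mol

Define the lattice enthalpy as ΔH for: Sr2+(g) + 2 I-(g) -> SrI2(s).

ΔHf° = 1·ΔHsub + 1·(ΣIE) + 1·D(I2) + 2·EA + U
-558.1 = 1·(+164.4) + 1·(+1613.7) + 1·(+213.6) + 2·(-295.2) + U
U = -558.1 − (+1401.3) = -1959.4 kJ/mol

U = -1959.4 kJ/mol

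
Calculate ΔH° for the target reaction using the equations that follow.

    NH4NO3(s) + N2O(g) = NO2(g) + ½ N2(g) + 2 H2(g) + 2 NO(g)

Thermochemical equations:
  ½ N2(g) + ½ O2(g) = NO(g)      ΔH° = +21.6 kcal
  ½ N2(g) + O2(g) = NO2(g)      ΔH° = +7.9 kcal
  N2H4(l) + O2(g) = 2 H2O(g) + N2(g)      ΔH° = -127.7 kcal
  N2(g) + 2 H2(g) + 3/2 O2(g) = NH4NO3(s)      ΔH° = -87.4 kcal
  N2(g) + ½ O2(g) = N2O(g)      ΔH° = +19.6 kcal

ΔH° = 118.9 kcal

equation 1 × 2 (scale by 2 for the 2 NO(g)): (2)·(+21.6) = +43.2 kcal
equation 2 as written (NO2(g) already on the product side): +7.9 kcal
equation 3: not needed (N2H4(l) appears nowhere else).
equation 4 reversed (NH4NO3(s) must end up as a reactant): +87.4 kcal
equation 5 reversed (reverse to put N2O(g) on the reactant side): -19.6 kcal
ΔH° = (2)·(+21.6) + (1)·(+7.9) + (-1)·(-87.4) + (-1)·(+19.6) = 118.9 kcal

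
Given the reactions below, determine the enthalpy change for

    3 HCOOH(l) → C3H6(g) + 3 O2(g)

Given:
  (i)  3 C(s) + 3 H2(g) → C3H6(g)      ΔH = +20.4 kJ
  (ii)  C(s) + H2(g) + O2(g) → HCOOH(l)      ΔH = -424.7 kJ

(i) as written (C3H6(g) already on the product side): +20.4 kJ
(ii) reversed and × 3 (HCOOH(l) must end up as a reactant; ×3 to match 3 HCOOH(l) in the target): (-3)·(-424.7) = +1274.1 kJ
ΔH = (1)·(+20.4) + (-3)·(-424.7) = 1294.5 kJ

ΔH = 1294.5 kJ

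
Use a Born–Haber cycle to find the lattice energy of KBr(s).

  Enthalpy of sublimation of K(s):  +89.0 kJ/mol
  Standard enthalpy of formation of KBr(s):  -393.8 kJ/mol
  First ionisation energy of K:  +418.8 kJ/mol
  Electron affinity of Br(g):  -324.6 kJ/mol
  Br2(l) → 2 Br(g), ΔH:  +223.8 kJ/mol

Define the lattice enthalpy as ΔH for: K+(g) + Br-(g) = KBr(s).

ΔHf° = 1·ΔHsub + 1·(ΣIE) + 1/2·D(Br2) + 1·EA + U
-393.8 = 1·(+89.0) + 1·(+418.8) + 1/2·(+223.8) + 1·(-324.6) + U
U = -393.8 − (+295.1) = -688.9 kJ/mol

U = -688.9 kJ/mol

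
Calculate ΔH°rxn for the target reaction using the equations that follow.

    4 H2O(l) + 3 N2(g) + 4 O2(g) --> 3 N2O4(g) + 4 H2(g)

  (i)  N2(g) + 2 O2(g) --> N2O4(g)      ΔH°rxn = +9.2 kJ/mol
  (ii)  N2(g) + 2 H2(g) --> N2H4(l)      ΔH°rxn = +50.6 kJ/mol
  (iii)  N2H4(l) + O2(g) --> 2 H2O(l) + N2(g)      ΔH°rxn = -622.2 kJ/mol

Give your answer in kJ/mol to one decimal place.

(i) × 3 (scale by 3 for the 3 N2O4(g)): (3)·(+9.2) = +27.6 kJ/mol
(ii) reversed and × 2 (reverse to put H2(g) on the product side; scale by 2 for the 4 H2(g)): (-2)·(+50.6) = -101.2 kJ/mol
(iii) reversed and × 2 (reverse to put H2O(l) on the reactant side; ×2 to match 4 H2O(l) in the target): (-2)·(-622.2) = +1244.4 kJ/mol
By Hess's law, ΔH°rxn = (+27.6) + (-101.2) + (+1244.4) = 1170.8 kJ/mol

ΔH°rxn = 1170.8 kJ/mol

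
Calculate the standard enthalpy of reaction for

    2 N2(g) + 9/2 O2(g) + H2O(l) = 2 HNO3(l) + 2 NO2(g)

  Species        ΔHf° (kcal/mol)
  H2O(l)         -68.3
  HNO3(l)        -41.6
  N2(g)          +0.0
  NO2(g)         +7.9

ΔHrxn = 0.9 kcal/mol

Products: 2·(-41.6) + 2·(+7.9) = -67.4
Reactants: 2·(+0.0) + 9/2·(+0.0) + 1·(-68.3) = -68.3
ΔHrxn = (-67.4) − (-68.3) = 0.9 kcal/mol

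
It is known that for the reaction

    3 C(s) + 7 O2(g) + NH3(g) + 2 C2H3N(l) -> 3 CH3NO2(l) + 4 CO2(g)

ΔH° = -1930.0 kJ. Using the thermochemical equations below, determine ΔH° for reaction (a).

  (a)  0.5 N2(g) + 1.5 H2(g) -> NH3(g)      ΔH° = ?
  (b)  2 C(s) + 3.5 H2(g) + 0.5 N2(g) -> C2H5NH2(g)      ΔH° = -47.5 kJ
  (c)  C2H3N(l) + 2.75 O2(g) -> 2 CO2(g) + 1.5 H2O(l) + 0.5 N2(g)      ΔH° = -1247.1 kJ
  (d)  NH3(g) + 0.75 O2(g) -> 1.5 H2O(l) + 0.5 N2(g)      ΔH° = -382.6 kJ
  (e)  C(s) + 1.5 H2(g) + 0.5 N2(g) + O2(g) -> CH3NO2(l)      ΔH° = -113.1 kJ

(a) reversed and × 3: contributes −3·x
(b): not needed.
(c) × 2: (2)·(-1247.1) = -2494.2 kJ
(d) reversed and × 2: (-2)·(-382.6) = +765.2 kJ
(e) × 3: (3)·(-113.1) = -339.3 kJ
-1930.0 = (-2494.2) + (+765.2) + (-339.3) − 3·x
x = (-1930.0 − (-2068.3)) / (-3) = -46.1 kJ

ΔH° = -46.1 kJ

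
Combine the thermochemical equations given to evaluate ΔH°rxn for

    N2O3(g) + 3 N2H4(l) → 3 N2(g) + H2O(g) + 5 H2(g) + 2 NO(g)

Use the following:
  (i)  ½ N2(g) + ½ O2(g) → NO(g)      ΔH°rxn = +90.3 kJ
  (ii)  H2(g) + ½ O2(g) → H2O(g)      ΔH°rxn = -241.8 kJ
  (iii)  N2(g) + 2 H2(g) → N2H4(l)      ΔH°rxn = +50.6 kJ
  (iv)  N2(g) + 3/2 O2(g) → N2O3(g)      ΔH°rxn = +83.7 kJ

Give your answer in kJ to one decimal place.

(i) × 2: (2)·(+90.3) = +180.6 kJ
(ii) as written: -241.8 kJ
(iii) reversed and × 3: (-3)·(+50.6) = -151.8 kJ
(iv) reversed: -83.7 kJ
By Hess's law, ΔH°rxn = (+180.6) + (-241.8) + (-151.8) + (-83.7) = -296.7 kJ

ΔH°rxn = -296.7 kJ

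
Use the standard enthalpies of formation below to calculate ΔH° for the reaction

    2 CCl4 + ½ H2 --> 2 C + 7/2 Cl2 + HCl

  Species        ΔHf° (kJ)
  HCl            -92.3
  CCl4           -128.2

Products: 2·(+0.0) + 7/2·(+0.0) + 1·(-92.3) = -92.3
Reactants: 2·(-128.2) + 1/2·(+0.0) = -256.4
ΔH° = (-92.3) − (-256.4) = 164.1 kJ

ΔH° = 164.1 kJ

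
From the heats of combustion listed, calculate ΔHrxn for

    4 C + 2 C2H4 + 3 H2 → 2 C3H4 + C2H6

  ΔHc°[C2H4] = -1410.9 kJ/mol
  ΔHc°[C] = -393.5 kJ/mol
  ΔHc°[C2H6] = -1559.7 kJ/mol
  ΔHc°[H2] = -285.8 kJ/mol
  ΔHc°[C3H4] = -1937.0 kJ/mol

ΔHrxn = 180.5 kJ/mol

Using ΔH = Σ nΔHc°(reactants) − Σ nΔHc°(products):
= [4·(-393.5) + 2·(-1410.9) + 3·(-285.8)] − [2·(-1937.0) + 1·(-1559.7)]
= 180.5 kJ/mol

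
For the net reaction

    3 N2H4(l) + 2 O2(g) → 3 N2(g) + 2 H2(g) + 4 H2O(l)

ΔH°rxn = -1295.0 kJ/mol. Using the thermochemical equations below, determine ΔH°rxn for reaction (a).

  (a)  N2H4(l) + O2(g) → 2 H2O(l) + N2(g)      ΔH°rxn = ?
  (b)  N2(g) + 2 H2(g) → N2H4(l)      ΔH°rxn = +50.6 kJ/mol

ΔH°rxn = -622.2 kJ/mol

(a) × 2: contributes 2·x
(b) reversed: -50.6 kJ/mol
-1295.0 = (-50.6) + 2·x
x = (-1295.0 − (-50.6)) / (2) = -622.2 kJ/mol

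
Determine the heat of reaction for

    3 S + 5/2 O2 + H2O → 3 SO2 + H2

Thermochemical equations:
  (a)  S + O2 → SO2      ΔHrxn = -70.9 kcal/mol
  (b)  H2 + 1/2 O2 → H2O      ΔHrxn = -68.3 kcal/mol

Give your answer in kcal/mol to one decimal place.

(a) × 3: (3)·(-70.9) = -212.7 kcal/mol
(b) reversed: +68.3 kcal/mol
ΔHrxn = (-212.7) + (+68.3) = -144.4 kcal/mol

ΔHrxn = -144.4 kcal/mol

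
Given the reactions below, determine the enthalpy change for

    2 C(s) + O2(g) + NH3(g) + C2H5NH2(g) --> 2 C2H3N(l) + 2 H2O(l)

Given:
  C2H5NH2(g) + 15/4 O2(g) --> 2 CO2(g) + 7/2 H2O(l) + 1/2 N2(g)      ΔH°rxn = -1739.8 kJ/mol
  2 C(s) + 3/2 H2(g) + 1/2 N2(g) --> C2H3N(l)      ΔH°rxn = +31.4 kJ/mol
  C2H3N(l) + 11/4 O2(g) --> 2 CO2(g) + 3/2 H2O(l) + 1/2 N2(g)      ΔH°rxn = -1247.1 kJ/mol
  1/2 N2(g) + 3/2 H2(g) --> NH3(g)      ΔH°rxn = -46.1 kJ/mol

ΔH°rxn = -415.2 kJ/mol

equation 1 as written: -1739.8 kJ/mol
equation 2 as written: +31.4 kJ/mol
equation 3 reversed: +1247.1 kJ/mol
equation 4 reversed: +46.1 kJ/mol
Summing the manipulated equations, ΔH°rxn = (1)·(-1739.8) + (1)·(+31.4) + (-1)·(-1247.1) + (-1)·(-46.1) = -415.2 kJ/mol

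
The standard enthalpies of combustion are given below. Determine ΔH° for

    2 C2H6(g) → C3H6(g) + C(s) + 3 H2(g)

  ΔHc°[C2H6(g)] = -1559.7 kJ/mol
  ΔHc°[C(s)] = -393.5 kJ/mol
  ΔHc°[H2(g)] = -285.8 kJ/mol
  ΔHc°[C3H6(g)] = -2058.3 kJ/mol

ΔH° = 189.8 kJ/mol

With combustion enthalpies, reactants minus products:
= [2·(-1559.7)] − [1·(-2058.3) + 1·(-393.5) + 3·(-285.8)]
= 189.8 kJ/mol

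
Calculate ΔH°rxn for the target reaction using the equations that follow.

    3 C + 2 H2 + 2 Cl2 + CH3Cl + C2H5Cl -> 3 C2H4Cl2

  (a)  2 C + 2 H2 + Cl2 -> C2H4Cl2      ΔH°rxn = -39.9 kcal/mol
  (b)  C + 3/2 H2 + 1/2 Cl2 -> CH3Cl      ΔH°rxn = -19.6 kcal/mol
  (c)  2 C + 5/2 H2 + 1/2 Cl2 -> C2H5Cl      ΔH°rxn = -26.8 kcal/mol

ΔH°rxn = -73.3 kcal/mol

(a) × 3: (3)·(-39.9) = -119.7 kcal/mol
(b) reversed: +19.6 kcal/mol
(c) reversed: +26.8 kcal/mol
Since enthalpy is a state function, ΔH°rxn = (-119.7) + (+19.6) + (+26.8) = -73.3 kcal/mol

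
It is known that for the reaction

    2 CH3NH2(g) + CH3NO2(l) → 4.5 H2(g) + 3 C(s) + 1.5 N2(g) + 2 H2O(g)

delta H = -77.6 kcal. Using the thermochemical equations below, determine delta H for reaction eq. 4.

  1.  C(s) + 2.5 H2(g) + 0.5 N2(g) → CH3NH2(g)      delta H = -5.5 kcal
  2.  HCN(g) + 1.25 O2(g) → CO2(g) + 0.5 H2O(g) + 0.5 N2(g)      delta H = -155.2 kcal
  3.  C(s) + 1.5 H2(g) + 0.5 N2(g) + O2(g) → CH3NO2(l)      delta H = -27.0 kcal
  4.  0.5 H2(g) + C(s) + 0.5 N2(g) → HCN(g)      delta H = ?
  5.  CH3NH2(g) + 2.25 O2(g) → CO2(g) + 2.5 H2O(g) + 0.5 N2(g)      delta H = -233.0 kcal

delta H = 32.3 kcal

eq. 1 reversed: +5.5 kcal
eq. 2 reversed: +155.2 kcal
eq. 3 reversed (CH3NO2(l) must end up as a reactant): +27.0 kcal
eq. 4 reversed: contributes −x
eq. 5 as written: -233.0 kcal
-77.6 = (+5.5) + (+155.2) + (+27.0) + (-233.0) − x
x = (-77.6 − (-45.3)) / (-1) = 32.3 kcal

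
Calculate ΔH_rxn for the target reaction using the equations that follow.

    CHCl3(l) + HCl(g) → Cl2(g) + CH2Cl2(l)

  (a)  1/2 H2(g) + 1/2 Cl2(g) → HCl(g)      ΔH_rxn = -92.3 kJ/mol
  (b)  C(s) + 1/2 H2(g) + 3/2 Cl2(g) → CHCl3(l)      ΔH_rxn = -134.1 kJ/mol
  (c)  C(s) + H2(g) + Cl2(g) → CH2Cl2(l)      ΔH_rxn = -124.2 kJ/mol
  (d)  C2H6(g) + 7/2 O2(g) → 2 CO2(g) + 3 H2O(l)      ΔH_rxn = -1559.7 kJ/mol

ΔH_rxn = 102.2 kJ/mol

(a) reversed: +92.3 kJ/mol
(b) reversed: +134.1 kJ/mol
(c) as written: -124.2 kJ/mol
(d): not needed.
ΔH_rxn = (+92.3) + (+134.1) + (-124.2) = 102.2 kJ/mol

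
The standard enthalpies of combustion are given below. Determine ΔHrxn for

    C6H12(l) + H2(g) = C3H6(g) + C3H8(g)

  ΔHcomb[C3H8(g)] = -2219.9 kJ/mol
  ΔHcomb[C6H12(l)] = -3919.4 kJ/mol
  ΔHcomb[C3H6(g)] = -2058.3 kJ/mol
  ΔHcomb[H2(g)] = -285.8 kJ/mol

With combustion enthalpies, reactants minus products:
= [1·(-3919.4) + 1·(-285.8)] − [1·(-2058.3) + 1·(-2219.9)]
= 73.0 kJ/mol

ΔHrxn = 73.0 kJ/mol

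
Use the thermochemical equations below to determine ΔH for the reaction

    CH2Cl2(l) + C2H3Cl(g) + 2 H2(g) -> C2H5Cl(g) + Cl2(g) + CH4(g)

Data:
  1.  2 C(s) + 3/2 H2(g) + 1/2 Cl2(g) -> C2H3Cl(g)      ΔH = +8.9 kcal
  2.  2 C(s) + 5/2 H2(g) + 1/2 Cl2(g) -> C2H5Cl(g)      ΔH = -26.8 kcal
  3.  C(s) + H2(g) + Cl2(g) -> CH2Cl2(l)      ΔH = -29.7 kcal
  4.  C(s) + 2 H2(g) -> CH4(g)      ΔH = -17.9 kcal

eq. 1 reversed: -8.9 kcal
eq. 2 as written: -26.8 kcal
eq. 3 reversed: +29.7 kcal
eq. 4 as written: -17.9 kcal
ΔH = (-1)·(+8.9) + (1)·(-26.8) + (-1)·(-29.7) + (1)·(-17.9) = -23.9 kcal

ΔH = -23.9 kcal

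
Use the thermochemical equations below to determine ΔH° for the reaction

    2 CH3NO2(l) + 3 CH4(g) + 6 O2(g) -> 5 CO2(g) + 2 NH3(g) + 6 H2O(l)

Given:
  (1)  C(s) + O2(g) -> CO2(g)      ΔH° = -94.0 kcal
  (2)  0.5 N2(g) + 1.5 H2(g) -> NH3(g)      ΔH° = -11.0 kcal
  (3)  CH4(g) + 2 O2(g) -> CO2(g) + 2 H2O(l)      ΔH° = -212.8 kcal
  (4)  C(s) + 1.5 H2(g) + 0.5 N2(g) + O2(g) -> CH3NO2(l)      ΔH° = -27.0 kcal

ΔH° = -794.4 kcal

(1) × 2: (2)·(-94.0) = -188.0 kcal
(2) × 2: (2)·(-11.0) = -22.0 kcal
(3) × 3: (3)·(-212.8) = -638.4 kcal
(4) reversed and × 2: (-2)·(-27.0) = +54.0 kcal
Summing the manipulated equations, ΔH° = (-188.0) + (-22.0) + (-638.4) + (+54.0) = -794.4 kcal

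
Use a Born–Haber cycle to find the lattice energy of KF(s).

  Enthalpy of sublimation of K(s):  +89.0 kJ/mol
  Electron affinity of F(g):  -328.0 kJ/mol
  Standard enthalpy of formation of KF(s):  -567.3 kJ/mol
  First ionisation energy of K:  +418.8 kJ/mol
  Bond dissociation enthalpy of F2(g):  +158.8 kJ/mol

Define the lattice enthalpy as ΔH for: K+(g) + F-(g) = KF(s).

U = -826.5 kJ/mol

ΔHf° = 1·ΔHsub + 1·(ΣIE) + 1/2·D(F2) + 1·EA + U
-567.3 = 1·(+89.0) + 1·(+418.8) + 1/2·(+158.8) + 1·(-328.0) + U
U = -567.3 − (+259.2) = -826.5 kJ/mol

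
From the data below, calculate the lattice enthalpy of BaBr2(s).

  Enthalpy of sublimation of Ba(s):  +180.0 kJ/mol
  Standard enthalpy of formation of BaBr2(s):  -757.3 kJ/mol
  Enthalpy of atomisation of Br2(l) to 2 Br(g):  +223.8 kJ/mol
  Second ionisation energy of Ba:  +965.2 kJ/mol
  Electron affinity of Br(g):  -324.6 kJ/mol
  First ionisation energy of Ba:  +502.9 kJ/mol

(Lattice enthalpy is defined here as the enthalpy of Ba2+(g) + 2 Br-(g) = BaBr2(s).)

U = -1980.0 kJ/mol

ΔHf° = 1·ΔHsub + 1·(ΣIE) + 1·D(Br2) + 2·EA + U
-757.3 = 1·(+180.0) + 1·(+1468.1) + 1·(+223.8) + 2·(-324.6) + U
U = -757.3 − (+1222.7) = -1980.0 kJ/mol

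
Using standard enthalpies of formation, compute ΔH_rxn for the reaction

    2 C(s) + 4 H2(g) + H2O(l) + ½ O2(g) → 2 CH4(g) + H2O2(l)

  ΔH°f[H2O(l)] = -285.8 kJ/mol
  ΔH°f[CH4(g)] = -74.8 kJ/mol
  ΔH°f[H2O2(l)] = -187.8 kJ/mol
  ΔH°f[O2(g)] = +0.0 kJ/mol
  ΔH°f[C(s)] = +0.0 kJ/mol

ΔH_rxn = -51.6 kJ/mol

Products: 2·(-74.8) + 1·(-187.8) = -337.4
Reactants: 2·(+0.0) + 4·(+0.0) + 1·(-285.8) + 1/2·(+0.0) = -285.8
ΔH_rxn = (-337.4) − (-285.8) = -51.6 kJ/mol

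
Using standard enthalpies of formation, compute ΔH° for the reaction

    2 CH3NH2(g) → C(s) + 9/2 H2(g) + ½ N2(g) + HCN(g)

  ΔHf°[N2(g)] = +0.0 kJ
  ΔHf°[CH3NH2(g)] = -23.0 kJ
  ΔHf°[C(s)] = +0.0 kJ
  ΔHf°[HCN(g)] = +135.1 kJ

Products: 1·(+0.0) + 9/2·(+0.0) + 1/2·(+0.0) + 1·(+135.1) = +135.1
Reactants: 2·(-23.0) = -46.0
ΔH° = (+135.1) − (-46.0) = 181.1 kJ

ΔH° = 181.1 kJ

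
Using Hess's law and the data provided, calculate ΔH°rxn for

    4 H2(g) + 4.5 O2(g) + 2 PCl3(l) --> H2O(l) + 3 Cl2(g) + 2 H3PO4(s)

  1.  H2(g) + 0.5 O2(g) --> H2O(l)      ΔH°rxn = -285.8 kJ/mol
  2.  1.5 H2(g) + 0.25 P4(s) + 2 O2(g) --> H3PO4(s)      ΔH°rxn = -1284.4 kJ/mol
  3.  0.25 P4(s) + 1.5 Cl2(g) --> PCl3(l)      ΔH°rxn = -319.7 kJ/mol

ΔH°rxn = -2215.2 kJ/mol

eq. 1 as written: -285.8 kJ/mol
eq. 2 × 2: (2)·(-1284.4) = -2568.8 kJ/mol
eq. 3 reversed and × 2: (-2)·(-319.7) = +639.4 kJ/mol
Since enthalpy is a state function, ΔH°rxn = (1)·(-285.8) + (2)·(-1284.4) + (-2)·(-319.7) = -2215.2 kJ/mol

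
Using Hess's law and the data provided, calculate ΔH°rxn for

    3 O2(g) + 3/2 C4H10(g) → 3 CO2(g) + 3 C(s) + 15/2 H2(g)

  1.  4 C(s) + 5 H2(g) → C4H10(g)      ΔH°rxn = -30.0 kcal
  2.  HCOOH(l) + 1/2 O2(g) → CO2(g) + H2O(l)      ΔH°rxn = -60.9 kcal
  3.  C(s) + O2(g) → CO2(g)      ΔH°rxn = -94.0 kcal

eq. 1 reversed and × 3/2: (-3/2)·(-30.0) = +45.0 kcal
eq. 2: not needed.
eq. 3 × 3: (3)·(-94.0) = -282.0 kcal
Summing the manipulated equations, ΔH°rxn = (-3/2)·(-30.0) + (3)·(-94.0) = -237.0 kcal

ΔH°rxn = -237.0 kcal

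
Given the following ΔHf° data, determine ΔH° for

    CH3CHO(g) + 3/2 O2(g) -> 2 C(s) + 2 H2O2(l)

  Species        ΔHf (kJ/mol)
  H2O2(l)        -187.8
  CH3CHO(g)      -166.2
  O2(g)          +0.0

ΔH° = -209.4 kJ/mol

Products: 2·(+0.0) + 2·(-187.8) = -375.6
Reactants: 1·(-166.2) + 3/2·(+0.0) = -166.2
ΔH° = (-375.6) − (-166.2) = -209.4 kJ/mol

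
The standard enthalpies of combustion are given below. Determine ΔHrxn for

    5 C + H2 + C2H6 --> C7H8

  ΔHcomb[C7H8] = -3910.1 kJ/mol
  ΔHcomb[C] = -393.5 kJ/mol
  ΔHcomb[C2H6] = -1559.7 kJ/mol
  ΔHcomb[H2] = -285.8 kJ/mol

ΔHrxn = 97.1 kJ/mol

With combustion enthalpies, reactants minus products:
= [5·(-393.5) + 1·(-285.8) + 1·(-1559.7)] − [1·(-3910.1)]
= 97.1 kJ/mol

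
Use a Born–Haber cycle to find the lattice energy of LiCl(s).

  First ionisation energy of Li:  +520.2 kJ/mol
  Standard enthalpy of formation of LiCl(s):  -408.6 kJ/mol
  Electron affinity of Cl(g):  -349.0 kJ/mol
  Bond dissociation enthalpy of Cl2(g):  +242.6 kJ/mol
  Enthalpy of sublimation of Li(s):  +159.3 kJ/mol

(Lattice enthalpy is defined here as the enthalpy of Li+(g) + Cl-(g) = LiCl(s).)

ΔHf° = 1·ΔHsub + 1·(ΣIE) + 1/2·D(Cl2) + 1·EA + U
-408.6 = 1·(+159.3) + 1·(+520.2) + 1/2·(+242.6) + 1·(-349.0) + U
U = -408.6 − (+451.8) = -860.4 kJ/mol

U = -860.4 kJ/mol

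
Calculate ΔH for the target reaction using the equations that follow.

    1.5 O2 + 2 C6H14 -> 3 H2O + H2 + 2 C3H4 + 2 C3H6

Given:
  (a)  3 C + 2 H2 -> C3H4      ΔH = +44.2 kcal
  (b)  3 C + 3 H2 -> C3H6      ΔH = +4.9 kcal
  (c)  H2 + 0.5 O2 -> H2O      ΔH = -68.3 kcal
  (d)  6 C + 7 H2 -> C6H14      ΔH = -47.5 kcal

ΔH = -11.7 kcal

(a) × 2 (×2 to match 2 C3H4 in the target): (2)·(+44.2) = +88.4 kcal
(b) × 2 (scale by 2 for the 2 C3H6): (2)·(+4.9) = +9.8 kcal
(c) × 3 (scale by 3 for the 3 H2O): (3)·(-68.3) = -204.9 kcal
(d) reversed and × 2 (reverse to put C6H14 on the reactant side; scale by 2 for the 2 C6H14): (-2)·(-47.5) = +95.0 kcal
Combining the equations, ΔH = (2)·(+44.2) + (2)·(+4.9) + (3)·(-68.3) + (-2)·(-47.5) = -11.7 kcal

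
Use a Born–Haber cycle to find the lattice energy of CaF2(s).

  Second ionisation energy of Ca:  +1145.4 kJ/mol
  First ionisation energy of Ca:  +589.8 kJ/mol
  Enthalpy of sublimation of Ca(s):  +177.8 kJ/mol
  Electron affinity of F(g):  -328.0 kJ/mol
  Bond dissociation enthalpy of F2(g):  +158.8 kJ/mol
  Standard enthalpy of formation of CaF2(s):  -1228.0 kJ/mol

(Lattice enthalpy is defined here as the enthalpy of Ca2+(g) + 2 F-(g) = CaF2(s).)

ΔHf° = 1·ΔHsub + 1·(ΣIE) + 1·D(F2) + 2·EA + U
-1228.0 = 1·(+177.8) + 1·(+1735.2) + 1·(+158.8) + 2·(-328.0) + U
U = -1228.0 − (+1415.8) = -2643.8 kJ/mol

U = -2643.8 kJ/mol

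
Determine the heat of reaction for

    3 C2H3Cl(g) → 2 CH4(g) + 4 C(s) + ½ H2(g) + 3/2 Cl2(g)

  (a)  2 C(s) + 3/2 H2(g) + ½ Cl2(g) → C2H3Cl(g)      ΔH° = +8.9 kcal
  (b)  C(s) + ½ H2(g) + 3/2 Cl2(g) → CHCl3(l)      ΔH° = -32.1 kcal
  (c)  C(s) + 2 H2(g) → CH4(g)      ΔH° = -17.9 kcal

(a) reversed and × 3 (C2H3Cl(g) must end up as a reactant; ×3 to match 3 C2H3Cl(g) in the target): (-3)·(+8.9) = -26.7 kcal
(b): not needed (CHCl3(l) appears nowhere else).
(c) × 2 (×2 to match 2 CH4(g) in the target): (2)·(-17.9) = -35.8 kcal
Summing the manipulated equations, ΔH° = (-26.7) + (-35.8) = -62.5 kcal

ΔH° = -62.5 kcal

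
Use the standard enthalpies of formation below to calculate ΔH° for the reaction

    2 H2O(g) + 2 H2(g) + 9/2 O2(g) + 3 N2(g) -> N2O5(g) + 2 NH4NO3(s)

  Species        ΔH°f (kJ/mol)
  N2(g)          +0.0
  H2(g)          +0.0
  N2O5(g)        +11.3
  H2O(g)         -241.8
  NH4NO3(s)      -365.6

ΔH° = -236.3 kJ/mol

Products: 1·(+11.3) + 2·(-365.6) = -719.9
Reactants: 2·(-241.8) + 2·(+0.0) + 9/2·(+0.0) + 3·(+0.0) = -483.6
ΔH° = (-719.9) − (-483.6) = -236.3 kJ/mol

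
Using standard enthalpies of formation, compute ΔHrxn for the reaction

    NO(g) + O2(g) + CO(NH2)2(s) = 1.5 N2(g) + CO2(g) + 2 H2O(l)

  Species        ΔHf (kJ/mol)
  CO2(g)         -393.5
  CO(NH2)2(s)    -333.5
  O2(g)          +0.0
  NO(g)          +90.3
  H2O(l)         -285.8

ΔHrxn = -721.9 kJ/mol

Products: 3/2·(+0.0) + 1·(-393.5) + 2·(-285.8) = -965.1
Reactants: 1·(+90.3) + 1·(+0.0) + 1·(-333.5) = -243.2
ΔHrxn = (-965.1) − (-243.2) = -721.9 kJ/mol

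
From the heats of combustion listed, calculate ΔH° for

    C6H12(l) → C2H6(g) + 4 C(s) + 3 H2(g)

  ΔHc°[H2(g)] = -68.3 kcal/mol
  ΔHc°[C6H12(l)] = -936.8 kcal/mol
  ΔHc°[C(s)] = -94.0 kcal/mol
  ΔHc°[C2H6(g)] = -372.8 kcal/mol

ΔH° = 16.9 kcal/mol

Using ΔH = Σ nΔHc°(reactants) − Σ nΔHc°(products):
= [1·(-936.8)] − [1·(-372.8) + 4·(-94.0) + 3·(-68.3)]
= 16.9 kcal/mol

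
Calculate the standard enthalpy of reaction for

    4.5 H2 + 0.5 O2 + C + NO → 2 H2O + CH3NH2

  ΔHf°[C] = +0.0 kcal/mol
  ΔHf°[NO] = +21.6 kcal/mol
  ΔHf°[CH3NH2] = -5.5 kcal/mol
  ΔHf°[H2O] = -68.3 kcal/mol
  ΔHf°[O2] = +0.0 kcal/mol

ΔH_rxn = -163.7 kcal/mol

Products: 2·(-68.3) + 1·(-5.5) = -142.1
Reactants: 9/2·(+0.0) + 1/2·(+0.0) + 1·(+0.0) + 1·(+21.6) = +21.6
ΔH_rxn = (-142.1) − (+21.6) = -163.7 kcal/mol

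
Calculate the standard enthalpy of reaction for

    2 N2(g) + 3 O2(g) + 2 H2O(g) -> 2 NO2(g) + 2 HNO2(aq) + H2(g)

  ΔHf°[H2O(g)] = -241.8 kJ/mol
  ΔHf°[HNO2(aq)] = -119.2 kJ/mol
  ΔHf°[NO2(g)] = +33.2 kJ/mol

ΔH°rxn = 311.6 kJ/mol

Products: 2·(+33.2) + 2·(-119.2) + 1·(+0.0) = -172.0
Reactants: 2·(+0.0) + 3·(+0.0) + 2·(-241.8) = -483.6
ΔH°rxn = (-172.0) − (-483.6) = 311.6 kJ/mol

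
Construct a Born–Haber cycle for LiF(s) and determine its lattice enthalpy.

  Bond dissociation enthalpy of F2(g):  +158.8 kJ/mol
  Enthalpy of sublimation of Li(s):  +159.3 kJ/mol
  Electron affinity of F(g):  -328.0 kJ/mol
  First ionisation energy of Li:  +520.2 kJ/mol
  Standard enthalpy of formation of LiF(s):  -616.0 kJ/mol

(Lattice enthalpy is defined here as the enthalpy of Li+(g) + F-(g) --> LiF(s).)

ΔHf° = 1·ΔHsub + 1·(ΣIE) + 1/2·D(F2) + 1·EA + U
-616.0 = 1·(+159.3) + 1·(+520.2) + 1/2·(+158.8) + 1·(-328.0) + U
U = -616.0 − (+430.9) = -1046.9 kJ/mol

U = -1046.9 kJ/mol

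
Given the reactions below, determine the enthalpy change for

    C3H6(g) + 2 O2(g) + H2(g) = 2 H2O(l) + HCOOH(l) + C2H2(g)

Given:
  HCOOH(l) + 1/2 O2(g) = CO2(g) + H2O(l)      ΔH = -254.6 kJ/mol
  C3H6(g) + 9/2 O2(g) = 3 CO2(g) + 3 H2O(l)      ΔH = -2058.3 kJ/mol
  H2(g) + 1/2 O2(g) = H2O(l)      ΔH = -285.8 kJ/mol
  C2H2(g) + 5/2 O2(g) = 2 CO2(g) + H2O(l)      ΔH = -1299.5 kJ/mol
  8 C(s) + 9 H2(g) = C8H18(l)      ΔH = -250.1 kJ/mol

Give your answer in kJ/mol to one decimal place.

equation 1 reversed (HCOOH(l) must end up as a product): +254.6 kJ/mol
equation 2 as written (C3H6(g) already on the reactant side): -2058.3 kJ/mol
equation 3 as written: -285.8 kJ/mol
equation 4 reversed (reverse to put C2H2(g) on the product side): +1299.5 kJ/mol
equation 5: not needed (C(s) appears nowhere else).
ΔH = (-1)·(-254.6) + (1)·(-2058.3) + (1)·(-285.8) + (-1)·(-1299.5) = -790.0 kJ/mol

ΔH = -790.0 kJ/mol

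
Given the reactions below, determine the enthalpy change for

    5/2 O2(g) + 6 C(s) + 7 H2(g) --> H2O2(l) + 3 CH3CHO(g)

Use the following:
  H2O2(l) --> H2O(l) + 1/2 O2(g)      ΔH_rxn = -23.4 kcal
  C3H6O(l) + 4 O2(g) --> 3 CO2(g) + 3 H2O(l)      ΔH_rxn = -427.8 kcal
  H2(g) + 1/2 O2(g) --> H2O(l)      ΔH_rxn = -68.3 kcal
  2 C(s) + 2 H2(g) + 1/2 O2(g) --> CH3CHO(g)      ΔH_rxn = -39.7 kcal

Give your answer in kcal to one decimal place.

ΔH_rxn = -164.0 kcal

equation 1 reversed (H2O2(l) must end up as a product): +23.4 kcal
equation 2: not needed (CO2(g) appears nowhere else).
equation 3 as written: -68.3 kcal
equation 4 × 3 (×3 to match 3 CH3CHO(g) in the target): (3)·(-39.7) = -119.1 kcal
ΔH_rxn = (+23.4) + (-68.3) + (-119.1) = -164.0 kcal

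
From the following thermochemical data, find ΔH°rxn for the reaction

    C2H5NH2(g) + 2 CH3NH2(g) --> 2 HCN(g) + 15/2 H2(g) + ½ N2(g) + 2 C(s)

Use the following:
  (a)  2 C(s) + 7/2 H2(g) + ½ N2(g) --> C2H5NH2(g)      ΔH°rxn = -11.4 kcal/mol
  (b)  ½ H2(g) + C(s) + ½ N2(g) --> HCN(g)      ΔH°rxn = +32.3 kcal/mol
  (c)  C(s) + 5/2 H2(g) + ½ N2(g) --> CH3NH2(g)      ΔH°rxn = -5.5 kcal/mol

(a) reversed: +11.4 kcal/mol
(b) × 2: (2)·(+32.3) = +64.6 kcal/mol
(c) reversed and × 2: (-2)·(-5.5) = +11.0 kcal/mol
ΔH°rxn = (+11.4) + (+64.6) + (+11.0) = 87.0 kcal/mol

ΔH°rxn = 87.0 kcal/mol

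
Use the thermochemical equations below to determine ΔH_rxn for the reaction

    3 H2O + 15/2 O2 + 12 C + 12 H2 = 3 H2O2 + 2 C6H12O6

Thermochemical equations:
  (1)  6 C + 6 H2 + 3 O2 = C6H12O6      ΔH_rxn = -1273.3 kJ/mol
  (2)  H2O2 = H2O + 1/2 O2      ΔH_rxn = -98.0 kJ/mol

(1) × 2 (scale by 2 for the 2 C6H12O6): (2)·(-1273.3) = -2546.6 kJ/mol
(2) reversed and × 3 (H2O2 must end up as a product; scale by 3 for the 3 H2O2): (-3)·(-98.0) = +294.0 kJ/mol
Since enthalpy is a state function, ΔH_rxn = (-2546.6) + (+294.0) = -2252.6 kJ/mol

ΔH_rxn = -2252.6 kJ/mol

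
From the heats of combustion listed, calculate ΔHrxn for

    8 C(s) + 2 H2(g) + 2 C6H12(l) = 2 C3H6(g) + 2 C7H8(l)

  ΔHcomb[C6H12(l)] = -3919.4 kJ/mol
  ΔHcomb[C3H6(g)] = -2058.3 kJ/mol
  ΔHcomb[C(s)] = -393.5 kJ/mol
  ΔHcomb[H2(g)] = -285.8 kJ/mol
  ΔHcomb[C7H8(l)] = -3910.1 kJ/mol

ΔHrxn = 378.4 kJ/mol

With combustion enthalpies, reactants minus products:
= [8·(-393.5) + 2·(-285.8) + 2·(-3919.4)] − [2·(-2058.3) + 2·(-3910.1)]
= 378.4 kJ/mol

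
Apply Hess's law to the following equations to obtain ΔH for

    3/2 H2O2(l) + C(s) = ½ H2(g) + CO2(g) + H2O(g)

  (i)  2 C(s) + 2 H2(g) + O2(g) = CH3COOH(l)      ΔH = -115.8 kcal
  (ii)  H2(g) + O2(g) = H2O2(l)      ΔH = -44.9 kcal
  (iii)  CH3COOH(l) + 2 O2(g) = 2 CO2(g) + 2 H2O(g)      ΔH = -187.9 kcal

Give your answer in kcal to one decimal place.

ΔH = -84.5 kcal

(i) × 1/2: (1/2)·(-115.8) = -57.9 kcal
(ii) reversed and × 3/2: (-3/2)·(-44.9) = +67.35 kcal
(iii) × 1/2: (1/2)·(-187.9) = -93.95 kcal
Since enthalpy is a state function, ΔH = (1/2)·(-115.8) + (-3/2)·(-44.9) + (1/2)·(-187.9) = -84.5 kcal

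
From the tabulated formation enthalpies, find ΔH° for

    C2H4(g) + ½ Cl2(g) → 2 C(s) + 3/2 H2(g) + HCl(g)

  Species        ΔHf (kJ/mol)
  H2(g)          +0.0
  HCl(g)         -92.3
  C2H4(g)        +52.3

ΔH° = -144.6 kJ/mol

Products: 2·(+0.0) + 3/2·(+0.0) + 1·(-92.3) = -92.3
Reactants: 1·(+52.3) + 1/2·(+0.0) = +52.3
ΔH° = (-92.3) − (+52.3) = -144.6 kJ/mol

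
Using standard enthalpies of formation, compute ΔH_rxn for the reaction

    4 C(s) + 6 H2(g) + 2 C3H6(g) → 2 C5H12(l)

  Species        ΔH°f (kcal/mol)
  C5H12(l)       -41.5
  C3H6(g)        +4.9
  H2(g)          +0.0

ΔH°rxn = Σ nΔHf°(products) − Σ nΔHf°(reactants).
Products: 2·(-41.5) = -83.0
Reactants: 4·(+0.0) + 6·(+0.0) + 2·(+4.9) = +9.8
ΔH_rxn = (-83.0) − (+9.8) = -92.8 kcal/mol

ΔH_rxn = -92.8 kcal/mol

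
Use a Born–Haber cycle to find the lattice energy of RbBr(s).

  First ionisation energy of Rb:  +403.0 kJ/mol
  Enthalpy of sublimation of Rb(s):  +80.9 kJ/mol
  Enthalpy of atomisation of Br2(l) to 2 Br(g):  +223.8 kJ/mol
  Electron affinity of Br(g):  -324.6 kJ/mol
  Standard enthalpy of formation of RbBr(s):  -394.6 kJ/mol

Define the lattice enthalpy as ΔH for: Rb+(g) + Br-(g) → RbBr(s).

U = -665.8 kJ/mol

ΔHf° = 1·ΔHsub + 1·(ΣIE) + 1/2·D(Br2) + 1·EA + U
-394.6 = 1·(+80.9) + 1·(+403.0) + 1/2·(+223.8) + 1·(-324.6) + U
U = -394.6 − (+271.2) = -665.8 kJ/mol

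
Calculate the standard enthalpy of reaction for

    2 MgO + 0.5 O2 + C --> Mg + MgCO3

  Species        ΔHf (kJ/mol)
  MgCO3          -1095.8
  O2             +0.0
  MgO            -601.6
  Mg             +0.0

Products: 1·(+0.0) + 1·(-1095.8) = -1095.8
Reactants: 2·(-601.6) + 1/2·(+0.0) + 1·(+0.0) = -1203.2
ΔHrxn = (-1095.8) − (-1203.2) = 107.4 kJ/mol

ΔHrxn = 107.4 kJ/mol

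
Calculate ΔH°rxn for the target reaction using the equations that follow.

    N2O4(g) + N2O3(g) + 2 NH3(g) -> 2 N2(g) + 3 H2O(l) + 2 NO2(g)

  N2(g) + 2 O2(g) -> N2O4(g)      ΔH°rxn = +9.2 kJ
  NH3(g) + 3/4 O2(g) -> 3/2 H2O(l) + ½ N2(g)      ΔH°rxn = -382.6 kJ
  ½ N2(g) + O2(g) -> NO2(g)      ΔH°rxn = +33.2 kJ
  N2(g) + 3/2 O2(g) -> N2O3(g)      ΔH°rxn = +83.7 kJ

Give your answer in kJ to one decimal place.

ΔH°rxn = -791.7 kJ

equation 1 reversed: -9.2 kJ
equation 2 × 2: (2)·(-382.6) = -765.2 kJ
equation 3 × 2: (2)·(+33.2) = +66.4 kJ
equation 4 reversed: -83.7 kJ
Combining the equations, ΔH°rxn = (-1)·(+9.2) + (2)·(-382.6) + (2)·(+33.2) + (-1)·(+83.7) = -791.7 kJ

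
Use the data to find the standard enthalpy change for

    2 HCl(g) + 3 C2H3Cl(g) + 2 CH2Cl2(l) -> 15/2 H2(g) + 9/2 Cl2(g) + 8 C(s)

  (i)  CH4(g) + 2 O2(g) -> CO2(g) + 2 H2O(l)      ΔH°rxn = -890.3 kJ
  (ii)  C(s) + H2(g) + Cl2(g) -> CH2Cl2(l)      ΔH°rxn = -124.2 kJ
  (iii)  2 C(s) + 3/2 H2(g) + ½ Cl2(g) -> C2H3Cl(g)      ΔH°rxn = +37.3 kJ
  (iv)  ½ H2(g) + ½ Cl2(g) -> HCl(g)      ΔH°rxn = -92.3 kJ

(i): not needed.
(ii) reversed and × 2: (-2)·(-124.2) = +248.4 kJ
(iii) reversed and × 3: (-3)·(+37.3) = -111.9 kJ
(iv) reversed and × 2: (-2)·(-92.3) = +184.6 kJ
By Hess's law, ΔH°rxn = (+248.4) + (-111.9) + (+184.6) = 321.1 kJ

ΔH°rxn = 321.1 kJ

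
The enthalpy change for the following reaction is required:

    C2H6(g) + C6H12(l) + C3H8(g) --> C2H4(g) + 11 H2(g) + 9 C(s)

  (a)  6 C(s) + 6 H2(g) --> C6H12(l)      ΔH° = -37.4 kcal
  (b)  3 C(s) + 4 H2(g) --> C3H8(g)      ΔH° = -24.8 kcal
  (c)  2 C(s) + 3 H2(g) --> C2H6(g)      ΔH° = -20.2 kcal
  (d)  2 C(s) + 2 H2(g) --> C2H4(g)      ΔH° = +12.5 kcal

ΔH° = 94.9 kcal

(a) reversed: +37.4 kcal
(b) reversed: +24.8 kcal
(c) reversed: +20.2 kcal
(d) as written: +12.5 kcal
By Hess's law, ΔH° = (-1)·(-37.4) + (-1)·(-24.8) + (-1)·(-20.2) + (1)·(+12.5) = 94.9 kcal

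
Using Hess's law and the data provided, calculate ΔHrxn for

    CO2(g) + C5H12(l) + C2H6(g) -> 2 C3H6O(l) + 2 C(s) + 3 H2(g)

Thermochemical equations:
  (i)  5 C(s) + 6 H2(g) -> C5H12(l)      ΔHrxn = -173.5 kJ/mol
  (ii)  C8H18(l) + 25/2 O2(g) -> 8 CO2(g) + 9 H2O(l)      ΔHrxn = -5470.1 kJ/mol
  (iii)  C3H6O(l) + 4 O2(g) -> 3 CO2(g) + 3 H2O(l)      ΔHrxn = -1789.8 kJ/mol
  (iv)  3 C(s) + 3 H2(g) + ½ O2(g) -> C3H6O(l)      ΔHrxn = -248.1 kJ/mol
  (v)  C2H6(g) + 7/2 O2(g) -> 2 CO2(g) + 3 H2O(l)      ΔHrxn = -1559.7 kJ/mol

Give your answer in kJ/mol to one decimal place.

(i) reversed (C5H12(l) must end up as a reactant): +173.5 kJ/mol
(ii): not needed (C8H18(l) appears nowhere else).
(iii) reversed: +1789.8 kJ/mol
(iv) as written: -248.1 kJ/mol
(v) as written (C2H6(g) already on the reactant side): -1559.7 kJ/mol
By Hess's law, ΔHrxn = (+173.5) + (+1789.8) + (-248.1) + (-1559.7) = 155.5 kJ/mol

ΔHrxn = 155.5 kJ/mol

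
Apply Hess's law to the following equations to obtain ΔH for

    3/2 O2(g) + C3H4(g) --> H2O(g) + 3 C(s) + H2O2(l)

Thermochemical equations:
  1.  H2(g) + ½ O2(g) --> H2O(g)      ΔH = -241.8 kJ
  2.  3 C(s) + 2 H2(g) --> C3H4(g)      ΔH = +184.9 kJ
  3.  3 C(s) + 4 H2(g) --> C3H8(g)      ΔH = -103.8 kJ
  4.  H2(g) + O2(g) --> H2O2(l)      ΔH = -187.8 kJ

ΔH = -614.5 kJ

eq. 1 as written (H2O(g) already on the product side): -241.8 kJ
eq. 2 reversed (reverse to put C3H4(g) on the reactant side): -184.9 kJ
eq. 3: not needed (C3H8(g) appears nowhere else).
eq. 4 as written (H2O2(l) already on the product side): -187.8 kJ
Since enthalpy is a state function, ΔH = (-241.8) + (-184.9) + (-187.8) = -614.5 kJ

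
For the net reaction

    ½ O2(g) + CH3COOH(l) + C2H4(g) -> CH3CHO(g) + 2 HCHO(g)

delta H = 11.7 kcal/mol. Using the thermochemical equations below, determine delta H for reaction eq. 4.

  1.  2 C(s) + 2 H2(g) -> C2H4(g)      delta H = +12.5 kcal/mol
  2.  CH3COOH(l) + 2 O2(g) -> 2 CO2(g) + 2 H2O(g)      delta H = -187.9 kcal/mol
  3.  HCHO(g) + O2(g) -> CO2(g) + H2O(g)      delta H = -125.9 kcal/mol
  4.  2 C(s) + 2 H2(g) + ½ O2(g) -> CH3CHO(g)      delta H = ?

eq. 1 reversed: -12.5 kcal/mol
eq. 2 as written: -187.9 kcal/mol
eq. 3 reversed and × 2: (-2)·(-125.9) = +251.8 kcal/mol
eq. 4 as written: contributes x
+11.7 = (-12.5) + (-187.9) + (+251.8) + x
x = (+11.7 − (+51.4)) / (1) = -39.7 kcal/mol

delta H = -39.7 kcal/mol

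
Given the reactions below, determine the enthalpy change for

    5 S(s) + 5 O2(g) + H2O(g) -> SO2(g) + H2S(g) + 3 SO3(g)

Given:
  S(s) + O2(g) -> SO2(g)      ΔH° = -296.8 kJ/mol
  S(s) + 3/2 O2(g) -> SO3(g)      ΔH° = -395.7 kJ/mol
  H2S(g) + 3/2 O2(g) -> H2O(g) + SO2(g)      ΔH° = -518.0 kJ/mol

ΔH° = -1262.7 kJ/mol

equation 1 × 2: (2)·(-296.8) = -593.6 kJ/mol
equation 2 × 3: (3)·(-395.7) = -1187.1 kJ/mol
equation 3 reversed: +518.0 kJ/mol
Since enthalpy is a state function, ΔH° = (2)·(-296.8) + (3)·(-395.7) + (-1)·(-518.0) = -1262.7 kJ/mol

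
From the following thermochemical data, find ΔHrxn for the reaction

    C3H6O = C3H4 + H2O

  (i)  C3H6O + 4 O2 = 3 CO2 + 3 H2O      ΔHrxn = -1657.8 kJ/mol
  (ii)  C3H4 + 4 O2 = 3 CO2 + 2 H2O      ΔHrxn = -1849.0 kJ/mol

(i) as written (C3H6O already on the reactant side): -1657.8 kJ/mol
(ii) reversed (C3H4 must end up as a product): +1849.0 kJ/mol
ΔHrxn = (1)·(-1657.8) + (-1)·(-1849.0) = 191.2 kJ/mol

ΔHrxn = 191.2 kJ/mol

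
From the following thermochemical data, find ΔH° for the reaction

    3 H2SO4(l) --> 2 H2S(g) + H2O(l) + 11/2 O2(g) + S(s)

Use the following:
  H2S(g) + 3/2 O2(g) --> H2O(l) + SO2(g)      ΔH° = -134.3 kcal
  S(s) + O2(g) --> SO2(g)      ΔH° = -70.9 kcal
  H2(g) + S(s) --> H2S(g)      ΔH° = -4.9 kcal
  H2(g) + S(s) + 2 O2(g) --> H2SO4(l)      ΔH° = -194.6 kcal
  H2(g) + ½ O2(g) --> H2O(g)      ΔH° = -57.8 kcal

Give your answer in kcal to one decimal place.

equation 1 as written: -134.3 kcal
equation 2 reversed: +70.9 kcal
equation 3 × 3: (3)·(-4.9) = -14.7 kcal
equation 4 reversed and × 3: (-3)·(-194.6) = +583.8 kcal
equation 5: not needed.
By Hess's law, ΔH° = (1)·(-134.3) + (-1)·(-70.9) + (3)·(-4.9) + (-3)·(-194.6) = 505.7 kcal

ΔH° = 505.7 kcal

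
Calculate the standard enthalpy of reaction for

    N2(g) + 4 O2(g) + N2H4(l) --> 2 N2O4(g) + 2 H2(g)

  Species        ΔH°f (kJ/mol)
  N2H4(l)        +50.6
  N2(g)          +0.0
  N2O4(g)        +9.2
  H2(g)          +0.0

ΔH° = -32.2 kJ/mol

Products: 2·(+9.2) + 2·(+0.0) = +18.4
Reactants: 1·(+0.0) + 4·(+0.0) + 1·(+50.6) = +50.6
ΔH° = (+18.4) − (+50.6) = -32.2 kJ/mol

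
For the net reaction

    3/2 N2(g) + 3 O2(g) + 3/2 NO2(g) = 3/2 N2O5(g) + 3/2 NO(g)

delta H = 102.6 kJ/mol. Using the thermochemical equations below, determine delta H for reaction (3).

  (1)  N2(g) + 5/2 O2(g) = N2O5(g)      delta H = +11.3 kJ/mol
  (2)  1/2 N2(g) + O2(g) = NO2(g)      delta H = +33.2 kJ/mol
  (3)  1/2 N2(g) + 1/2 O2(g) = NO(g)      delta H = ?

delta H = 90.3 kJ/mol

(1) × 3/2 (×3/2 to match 3/2 N2O5(g) in the target): (3/2)·(+11.3) = +16.95 kJ/mol
(2) reversed and × 3/2 (NO2(g) must end up as a reactant; ×3/2 to match 3/2 NO2(g) in the target): (-3/2)·(+33.2) = -49.8 kJ/mol
(3) × 3/2 (scale by 3/2 for the 3/2 NO(g)): contributes 3/2·x
+102.6 = (+16.95) + (-49.8) + 3/2·x
x = (+102.6 − (-32.85)) / (3/2) = 90.3 kJ/mol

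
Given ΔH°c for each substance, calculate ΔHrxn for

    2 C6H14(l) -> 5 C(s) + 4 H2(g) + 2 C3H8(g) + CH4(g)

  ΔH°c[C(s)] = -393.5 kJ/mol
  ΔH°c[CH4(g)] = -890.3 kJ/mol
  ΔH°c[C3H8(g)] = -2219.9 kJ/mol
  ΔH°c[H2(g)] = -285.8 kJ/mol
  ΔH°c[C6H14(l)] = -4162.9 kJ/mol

ΔHrxn = 115.0 kJ/mol

With combustion enthalpies, reactants minus products:
= [2·(-4162.9)] − [5·(-393.5) + 4·(-285.8) + 2·(-2219.9) + 1·(-890.3)]
= 115.0 kJ/mol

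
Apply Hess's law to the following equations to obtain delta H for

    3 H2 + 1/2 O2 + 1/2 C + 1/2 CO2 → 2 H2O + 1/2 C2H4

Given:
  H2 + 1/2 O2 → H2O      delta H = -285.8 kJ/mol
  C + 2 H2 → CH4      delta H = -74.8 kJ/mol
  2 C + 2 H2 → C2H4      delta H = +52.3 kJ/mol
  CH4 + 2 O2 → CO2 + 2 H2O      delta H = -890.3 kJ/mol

delta H = -348.7 kJ/mol

equation 1 × 3: (3)·(-285.8) = -857.4 kJ/mol
equation 2 reversed and × 1/2: (-1/2)·(-74.8) = +37.4 kJ/mol
equation 3 × 1/2: (1/2)·(+52.3) = +26.15 kJ/mol
equation 4 reversed and × 1/2: (-1/2)·(-890.3) = +445.15 kJ/mol
delta H = (3)·(-285.8) + (-1/2)·(-74.8) + (1/2)·(+52.3) + (-1/2)·(-890.3) = -348.7 kJ/mol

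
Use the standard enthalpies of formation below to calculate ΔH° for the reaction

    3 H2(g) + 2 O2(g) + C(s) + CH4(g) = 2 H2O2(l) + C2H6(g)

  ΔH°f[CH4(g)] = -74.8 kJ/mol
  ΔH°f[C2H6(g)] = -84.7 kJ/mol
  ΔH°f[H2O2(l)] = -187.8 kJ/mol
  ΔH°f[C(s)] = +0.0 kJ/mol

ΔH° = -385.5 kJ/mol

Products: 2·(-187.8) + 1·(-84.7) = -460.3
Reactants: 3·(+0.0) + 2·(+0.0) + 1·(+0.0) + 1·(-74.8) = -74.8
ΔH° = (-460.3) − (-74.8) = -385.5 kJ/mol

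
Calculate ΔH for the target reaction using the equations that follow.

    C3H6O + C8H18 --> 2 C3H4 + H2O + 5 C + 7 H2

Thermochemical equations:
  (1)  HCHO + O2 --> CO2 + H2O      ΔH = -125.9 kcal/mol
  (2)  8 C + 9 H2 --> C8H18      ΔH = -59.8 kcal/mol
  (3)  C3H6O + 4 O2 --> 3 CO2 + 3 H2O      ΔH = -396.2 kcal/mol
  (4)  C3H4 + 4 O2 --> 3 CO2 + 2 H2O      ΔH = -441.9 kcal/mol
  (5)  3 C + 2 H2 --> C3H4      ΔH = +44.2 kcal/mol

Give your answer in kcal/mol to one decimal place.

(1): not needed (HCHO appears nowhere else).
(2) reversed (reverse to put C8H18 on the reactant side): +59.8 kcal/mol
(3) as written (C3H6O already on the reactant side): -396.2 kcal/mol
(4) reversed: +441.9 kcal/mol
(5) as written: +44.2 kcal/mol
ΔH = (-1)·(-59.8) + (1)·(-396.2) + (-1)·(-441.9) + (1)·(+44.2) = 149.7 kcal/mol

ΔH = 149.7 kcal/mol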